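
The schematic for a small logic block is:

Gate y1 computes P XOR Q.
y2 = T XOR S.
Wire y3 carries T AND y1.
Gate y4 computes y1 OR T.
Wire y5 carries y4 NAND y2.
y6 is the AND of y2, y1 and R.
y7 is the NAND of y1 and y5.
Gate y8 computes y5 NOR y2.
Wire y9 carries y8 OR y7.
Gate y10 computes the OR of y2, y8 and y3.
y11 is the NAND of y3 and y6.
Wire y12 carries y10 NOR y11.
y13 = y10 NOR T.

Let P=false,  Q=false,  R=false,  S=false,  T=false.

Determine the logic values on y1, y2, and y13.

y1 = false, y2 = false, y13 = true

y1 = P XOR Q = false XOR false = false
y2 = T XOR S = false XOR false = false
y3 = T AND y1 = false AND false = false
y4 = y1 OR T = false OR false = false
y5 = y4 NAND y2 = false NAND false = true
y8 = y5 NOR y2 = true NOR false = false
y10 = y2 OR y8 OR y3 = false OR false OR false = false
y13 = y10 NOR T = false NOR false = true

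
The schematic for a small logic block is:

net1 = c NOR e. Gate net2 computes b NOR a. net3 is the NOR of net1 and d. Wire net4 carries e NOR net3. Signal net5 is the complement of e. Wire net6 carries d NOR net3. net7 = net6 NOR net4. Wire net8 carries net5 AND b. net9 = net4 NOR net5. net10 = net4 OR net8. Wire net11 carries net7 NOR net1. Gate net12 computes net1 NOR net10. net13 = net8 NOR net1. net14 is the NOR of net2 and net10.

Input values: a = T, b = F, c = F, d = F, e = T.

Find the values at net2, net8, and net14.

net2 = F, net8 = F, net14 = T

net1 = c NOR e = F NOR T = F
net2 = b NOR a = F NOR T = F
net3 = net1 NOR d = F NOR F = T
net4 = e NOR net3 = T NOR T = F
net5 = NOT e = NOT T = F
net8 = net5 AND b = F AND F = F
net10 = net4 OR net8 = F OR F = F
net14 = net2 NOR net10 = F NOR F = T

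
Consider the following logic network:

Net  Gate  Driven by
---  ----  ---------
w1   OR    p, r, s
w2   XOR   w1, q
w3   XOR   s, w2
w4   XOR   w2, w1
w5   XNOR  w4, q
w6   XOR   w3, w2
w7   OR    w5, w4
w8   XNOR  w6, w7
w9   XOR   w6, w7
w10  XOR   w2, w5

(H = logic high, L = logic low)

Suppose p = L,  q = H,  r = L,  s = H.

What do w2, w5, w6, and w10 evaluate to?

w1 = p OR r OR s = L OR L OR H = H
w2 = w1 XOR q = H XOR H = L
w3 = s XOR w2 = H XOR L = H
w4 = w2 XOR w1 = L XOR H = H
w5 = w4 XNOR q = H XNOR H = H
w6 = w3 XOR w2 = H XOR L = H
w10 = w2 XOR w5 = L XOR H = H

w2 = L; w5 = H; w6 = H; w10 = H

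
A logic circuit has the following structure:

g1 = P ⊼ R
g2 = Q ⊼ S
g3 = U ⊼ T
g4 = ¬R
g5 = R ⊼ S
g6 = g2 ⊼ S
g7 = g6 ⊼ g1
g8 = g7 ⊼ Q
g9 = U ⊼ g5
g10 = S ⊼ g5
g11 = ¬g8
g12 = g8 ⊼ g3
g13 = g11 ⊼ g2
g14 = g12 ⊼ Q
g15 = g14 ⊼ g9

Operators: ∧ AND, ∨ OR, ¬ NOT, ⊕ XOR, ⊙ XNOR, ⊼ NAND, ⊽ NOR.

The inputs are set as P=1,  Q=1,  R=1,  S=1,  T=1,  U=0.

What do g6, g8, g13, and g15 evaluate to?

g6 = 1, g8 = 0, g13 = 1, g15 = 1

g1 = P NAND R = 1 NAND 1 = 0
g2 = Q NAND S = 1 NAND 1 = 0
g3 = U NAND T = 0 NAND 1 = 1
g5 = R NAND S = 1 NAND 1 = 0
g6 = g2 NAND S = 0 NAND 1 = 1
g7 = g6 NAND g1 = 1 NAND 0 = 1
g8 = g7 NAND Q = 1 NAND 1 = 0
g9 = U NAND g5 = 0 NAND 0 = 1
g11 = NOT g8 = NOT 0 = 1
g12 = g8 NAND g3 = 0 NAND 1 = 1
g13 = g11 NAND g2 = 1 NAND 0 = 1
g14 = g12 NAND Q = 1 NAND 1 = 0
g15 = g14 NAND g9 = 0 NAND 1 = 1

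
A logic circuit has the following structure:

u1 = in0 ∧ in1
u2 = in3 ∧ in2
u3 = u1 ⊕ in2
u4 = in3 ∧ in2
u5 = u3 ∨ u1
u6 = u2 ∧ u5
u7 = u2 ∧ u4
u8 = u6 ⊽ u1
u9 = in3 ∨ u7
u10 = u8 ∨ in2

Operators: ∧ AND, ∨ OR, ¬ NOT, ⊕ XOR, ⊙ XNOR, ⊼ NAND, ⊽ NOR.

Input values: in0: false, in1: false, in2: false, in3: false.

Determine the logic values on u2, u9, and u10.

u2 = false, u9 = false, u10 = true

u1 = in0 AND in1 = false AND false = false
u2 = in3 AND in2 = false AND false = false
u3 = u1 XOR in2 = false XOR false = false
u4 = in3 AND in2 = false AND false = false
u5 = u3 OR u1 = false OR false = false
u6 = u2 AND u5 = false AND false = false
u7 = u2 AND u4 = false AND false = false
u8 = u6 NOR u1 = false NOR false = true
u9 = in3 OR u7 = false OR false = false
u10 = u8 OR in2 = true OR false = true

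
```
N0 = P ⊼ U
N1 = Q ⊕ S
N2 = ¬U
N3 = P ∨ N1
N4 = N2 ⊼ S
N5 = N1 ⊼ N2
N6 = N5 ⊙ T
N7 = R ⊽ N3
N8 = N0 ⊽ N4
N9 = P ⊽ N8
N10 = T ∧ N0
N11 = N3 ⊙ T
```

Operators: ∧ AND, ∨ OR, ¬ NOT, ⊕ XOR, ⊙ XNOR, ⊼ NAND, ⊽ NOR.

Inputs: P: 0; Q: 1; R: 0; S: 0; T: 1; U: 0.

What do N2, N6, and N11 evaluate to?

N2 = 1  N6 = 0  N11 = 1

N1 = Q XOR S = 1 XOR 0 = 1
N2 = NOT U = NOT 0 = 1
N3 = P OR N1 = 0 OR 1 = 1
N5 = N1 NAND N2 = 1 NAND 1 = 0
N6 = N5 XNOR T = 0 XNOR 1 = 0
N11 = N3 XNOR T = 1 XNOR 1 = 1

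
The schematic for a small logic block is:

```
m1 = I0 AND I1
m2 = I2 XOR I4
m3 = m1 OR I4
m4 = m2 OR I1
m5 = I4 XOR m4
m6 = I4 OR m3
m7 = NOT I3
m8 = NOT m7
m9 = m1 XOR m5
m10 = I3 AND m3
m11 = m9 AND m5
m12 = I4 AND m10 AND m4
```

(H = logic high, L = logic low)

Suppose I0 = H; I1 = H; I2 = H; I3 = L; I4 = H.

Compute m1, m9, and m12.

m1 = H, m9 = H, m12 = L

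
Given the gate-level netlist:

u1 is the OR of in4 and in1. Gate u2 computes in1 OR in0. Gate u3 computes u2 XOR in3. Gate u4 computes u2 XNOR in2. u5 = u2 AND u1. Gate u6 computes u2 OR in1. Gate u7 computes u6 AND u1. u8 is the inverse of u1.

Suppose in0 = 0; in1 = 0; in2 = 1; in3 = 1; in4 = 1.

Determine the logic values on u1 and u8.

u1 = in4 OR in1 = 1 OR 0 = 1
u8 = NOT u1 = NOT 1 = 0

u1 = 1  u8 = 0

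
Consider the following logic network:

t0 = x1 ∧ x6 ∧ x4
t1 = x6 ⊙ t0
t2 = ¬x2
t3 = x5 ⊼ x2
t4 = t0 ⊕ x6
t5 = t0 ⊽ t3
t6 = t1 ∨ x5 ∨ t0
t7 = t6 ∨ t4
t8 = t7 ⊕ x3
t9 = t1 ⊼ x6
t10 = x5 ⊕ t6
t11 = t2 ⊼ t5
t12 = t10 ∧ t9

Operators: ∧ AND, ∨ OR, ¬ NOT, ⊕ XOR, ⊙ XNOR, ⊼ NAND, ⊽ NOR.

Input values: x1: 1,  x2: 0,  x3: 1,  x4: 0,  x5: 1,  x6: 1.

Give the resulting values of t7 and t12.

t0 = x1 AND x6 AND x4 = 1 AND 1 AND 0 = 0
t1 = x6 XNOR t0 = 1 XNOR 0 = 0
t4 = t0 XOR x6 = 0 XOR 1 = 1
t6 = t1 OR x5 OR t0 = 0 OR 1 OR 0 = 1
t7 = t6 OR t4 = 1 OR 1 = 1
t9 = t1 NAND x6 = 0 NAND 1 = 1
t10 = x5 XOR t6 = 1 XOR 1 = 0
t12 = t10 AND t9 = 0 AND 1 = 0

t7 = 1  t12 = 0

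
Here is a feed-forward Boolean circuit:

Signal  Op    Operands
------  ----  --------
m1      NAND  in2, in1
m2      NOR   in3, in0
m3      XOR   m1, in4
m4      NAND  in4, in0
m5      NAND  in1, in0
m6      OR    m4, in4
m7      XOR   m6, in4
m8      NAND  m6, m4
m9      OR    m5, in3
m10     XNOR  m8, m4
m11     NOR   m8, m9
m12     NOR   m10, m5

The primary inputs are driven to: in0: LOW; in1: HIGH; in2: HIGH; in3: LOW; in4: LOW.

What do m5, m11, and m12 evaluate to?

m4 = in4 NAND in0 = LOW NAND LOW = HIGH
m5 = in1 NAND in0 = HIGH NAND LOW = HIGH
m6 = m4 OR in4 = HIGH OR LOW = HIGH
m8 = m6 NAND m4 = HIGH NAND HIGH = LOW
m9 = m5 OR in3 = HIGH OR LOW = HIGH
m10 = m8 XNOR m4 = LOW XNOR HIGH = LOW
m11 = m8 NOR m9 = LOW NOR HIGH = LOW
m12 = m10 NOR m5 = LOW NOR HIGH = LOW

m5 = HIGH  m11 = LOW  m12 = LOW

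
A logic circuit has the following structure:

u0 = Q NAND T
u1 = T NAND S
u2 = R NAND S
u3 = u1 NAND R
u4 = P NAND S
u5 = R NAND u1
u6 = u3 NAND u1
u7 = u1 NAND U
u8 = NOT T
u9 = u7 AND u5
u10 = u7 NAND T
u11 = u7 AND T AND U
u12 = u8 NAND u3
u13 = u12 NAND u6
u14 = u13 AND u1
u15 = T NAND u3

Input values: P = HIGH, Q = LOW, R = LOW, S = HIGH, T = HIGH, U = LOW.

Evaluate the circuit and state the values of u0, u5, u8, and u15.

u0 = HIGH  u5 = HIGH  u8 = LOW  u15 = LOW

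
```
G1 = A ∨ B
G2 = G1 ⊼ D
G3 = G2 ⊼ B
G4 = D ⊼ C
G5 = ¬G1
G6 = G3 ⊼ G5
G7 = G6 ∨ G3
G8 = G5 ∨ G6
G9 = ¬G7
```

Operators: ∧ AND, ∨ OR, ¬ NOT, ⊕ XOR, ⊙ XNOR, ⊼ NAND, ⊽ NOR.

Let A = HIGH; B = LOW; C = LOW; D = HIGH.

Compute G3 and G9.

G3 = HIGH, G9 = LOW

G1 = A OR B = HIGH OR LOW = HIGH
G2 = G1 NAND D = HIGH NAND HIGH = LOW
G3 = G2 NAND B = LOW NAND LOW = HIGH
G5 = NOT G1 = NOT HIGH = LOW
G6 = G3 NAND G5 = HIGH NAND LOW = HIGH
G7 = G6 OR G3 = HIGH OR HIGH = HIGH
G9 = NOT G7 = NOT HIGH = LOW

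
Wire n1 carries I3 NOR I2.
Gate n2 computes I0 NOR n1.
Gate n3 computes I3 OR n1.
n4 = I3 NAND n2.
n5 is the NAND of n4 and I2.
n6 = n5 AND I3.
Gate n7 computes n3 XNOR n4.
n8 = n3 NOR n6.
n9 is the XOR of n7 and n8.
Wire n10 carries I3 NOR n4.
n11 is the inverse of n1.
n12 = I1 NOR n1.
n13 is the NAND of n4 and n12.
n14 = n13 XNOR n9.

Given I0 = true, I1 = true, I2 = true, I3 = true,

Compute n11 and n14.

n1 = I3 NOR I2 = true NOR true = false
n2 = I0 NOR n1 = true NOR false = false
n3 = I3 OR n1 = true OR false = true
n4 = I3 NAND n2 = true NAND false = true
n5 = n4 NAND I2 = true NAND true = false
n6 = n5 AND I3 = false AND true = false
n7 = n3 XNOR n4 = true XNOR true = true
n8 = n3 NOR n6 = true NOR false = false
n9 = n7 XOR n8 = true XOR false = true
n11 = NOT n1 = NOT false = true
n12 = I1 NOR n1 = true NOR false = false
n13 = n4 NAND n12 = true NAND false = true
n14 = n13 XNOR n9 = true XNOR true = true

n11 = true; n14 = true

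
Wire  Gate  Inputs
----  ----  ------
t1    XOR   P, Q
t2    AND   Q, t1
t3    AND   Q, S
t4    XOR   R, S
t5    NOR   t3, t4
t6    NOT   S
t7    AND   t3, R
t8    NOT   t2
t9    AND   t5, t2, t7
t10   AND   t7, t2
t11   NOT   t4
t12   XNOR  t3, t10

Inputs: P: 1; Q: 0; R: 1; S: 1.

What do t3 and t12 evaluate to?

t3 = 0, t12 = 1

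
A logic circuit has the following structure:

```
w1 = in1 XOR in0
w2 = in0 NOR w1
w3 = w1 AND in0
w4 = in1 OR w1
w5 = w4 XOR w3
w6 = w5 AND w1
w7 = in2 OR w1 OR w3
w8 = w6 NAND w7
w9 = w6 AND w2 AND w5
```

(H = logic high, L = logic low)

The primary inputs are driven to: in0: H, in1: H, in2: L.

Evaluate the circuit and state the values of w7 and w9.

w7 = L, w9 = L

w1 = in1 XOR in0 = H XOR H = L
w2 = in0 NOR w1 = H NOR L = L
w3 = w1 AND in0 = L AND H = L
w4 = in1 OR w1 = H OR L = H
w5 = w4 XOR w3 = H XOR L = H
w6 = w5 AND w1 = H AND L = L
w7 = in2 OR w1 OR w3 = L OR L OR L = L
w9 = w6 AND w2 AND w5 = L AND L AND H = L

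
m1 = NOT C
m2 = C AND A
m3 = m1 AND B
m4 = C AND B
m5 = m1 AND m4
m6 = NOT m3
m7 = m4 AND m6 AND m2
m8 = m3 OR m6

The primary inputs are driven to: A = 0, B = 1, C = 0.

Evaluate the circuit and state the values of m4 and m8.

m4 = 0, m8 = 1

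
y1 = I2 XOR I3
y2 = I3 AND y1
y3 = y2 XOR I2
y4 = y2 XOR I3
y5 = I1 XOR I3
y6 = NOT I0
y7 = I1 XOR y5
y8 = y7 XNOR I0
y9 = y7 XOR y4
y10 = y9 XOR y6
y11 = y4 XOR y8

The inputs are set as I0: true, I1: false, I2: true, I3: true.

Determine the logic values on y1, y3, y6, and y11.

y1 = false  y3 = true  y6 = false  y11 = false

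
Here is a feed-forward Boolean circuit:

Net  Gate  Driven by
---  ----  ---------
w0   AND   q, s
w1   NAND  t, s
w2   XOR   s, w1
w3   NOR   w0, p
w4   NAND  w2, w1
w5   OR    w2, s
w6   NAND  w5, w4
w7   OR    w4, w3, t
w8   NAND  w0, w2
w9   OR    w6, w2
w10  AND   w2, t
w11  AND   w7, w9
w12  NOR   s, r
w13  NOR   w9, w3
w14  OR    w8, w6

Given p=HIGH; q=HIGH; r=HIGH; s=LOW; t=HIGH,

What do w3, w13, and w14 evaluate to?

w0 = q AND s = HIGH AND LOW = LOW
w1 = t NAND s = HIGH NAND LOW = HIGH
w2 = s XOR w1 = LOW XOR HIGH = HIGH
w3 = w0 NOR p = LOW NOR HIGH = LOW
w4 = w2 NAND w1 = HIGH NAND HIGH = LOW
w5 = w2 OR s = HIGH OR LOW = HIGH
w6 = w5 NAND w4 = HIGH NAND LOW = HIGH
w8 = w0 NAND w2 = LOW NAND HIGH = HIGH
w9 = w6 OR w2 = HIGH OR HIGH = HIGH
w13 = w9 NOR w3 = HIGH NOR LOW = LOW
w14 = w8 OR w6 = HIGH OR HIGH = HIGH

w3 = LOW  w13 = LOW  w14 = HIGH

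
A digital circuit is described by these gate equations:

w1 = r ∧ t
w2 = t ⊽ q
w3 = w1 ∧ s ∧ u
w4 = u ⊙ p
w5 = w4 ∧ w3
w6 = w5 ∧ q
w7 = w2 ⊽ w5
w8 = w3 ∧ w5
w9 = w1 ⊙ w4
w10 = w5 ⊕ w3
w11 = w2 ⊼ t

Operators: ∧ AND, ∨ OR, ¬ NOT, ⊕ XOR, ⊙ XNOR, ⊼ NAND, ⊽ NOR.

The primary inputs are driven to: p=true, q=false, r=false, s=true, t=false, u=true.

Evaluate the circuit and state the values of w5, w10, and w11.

w1 = r AND t = false AND false = false
w2 = t NOR q = false NOR false = true
w3 = w1 AND s AND u = false AND true AND true = false
w4 = u XNOR p = true XNOR true = true
w5 = w4 AND w3 = true AND false = false
w10 = w5 XOR w3 = false XOR false = false
w11 = w2 NAND t = true NAND false = true

w5 = false  w10 = false  w11 = true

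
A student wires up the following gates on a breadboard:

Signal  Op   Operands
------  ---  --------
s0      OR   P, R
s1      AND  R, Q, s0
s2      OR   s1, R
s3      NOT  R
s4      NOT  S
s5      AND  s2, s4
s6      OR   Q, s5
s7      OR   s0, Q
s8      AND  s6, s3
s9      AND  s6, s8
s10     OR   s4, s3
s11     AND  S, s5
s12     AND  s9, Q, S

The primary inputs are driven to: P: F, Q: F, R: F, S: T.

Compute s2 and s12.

s0 = P OR R = F OR F = F
s1 = R AND Q AND s0 = F AND F AND F = F
s2 = s1 OR R = F OR F = F
s3 = NOT R = NOT F = T
s4 = NOT S = NOT T = F
s5 = s2 AND s4 = F AND F = F
s6 = Q OR s5 = F OR F = F
s8 = s6 AND s3 = F AND T = F
s9 = s6 AND s8 = F AND F = F
s12 = s9 AND Q AND S = F AND F AND T = F

s2 = F; s12 = F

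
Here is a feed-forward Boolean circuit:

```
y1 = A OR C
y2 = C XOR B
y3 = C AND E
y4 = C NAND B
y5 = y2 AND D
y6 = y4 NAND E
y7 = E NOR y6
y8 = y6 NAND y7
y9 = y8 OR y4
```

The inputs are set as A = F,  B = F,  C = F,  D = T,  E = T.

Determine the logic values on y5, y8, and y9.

y5 = F  y8 = T  y9 = T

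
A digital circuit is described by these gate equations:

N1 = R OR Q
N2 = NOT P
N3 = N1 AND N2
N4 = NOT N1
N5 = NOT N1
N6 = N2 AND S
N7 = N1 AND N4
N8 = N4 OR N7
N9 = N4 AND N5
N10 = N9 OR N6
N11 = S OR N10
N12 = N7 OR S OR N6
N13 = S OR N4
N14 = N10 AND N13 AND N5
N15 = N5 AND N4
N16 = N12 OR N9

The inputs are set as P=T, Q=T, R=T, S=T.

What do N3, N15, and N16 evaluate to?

N1 = R OR Q = T OR T = T
N2 = NOT P = NOT T = F
N3 = N1 AND N2 = T AND F = F
N4 = NOT N1 = NOT T = F
N5 = NOT N1 = NOT T = F
N6 = N2 AND S = F AND T = F
N7 = N1 AND N4 = T AND F = F
N9 = N4 AND N5 = F AND F = F
N12 = N7 OR S OR N6 = F OR T OR F = T
N15 = N5 AND N4 = F AND F = F
N16 = N12 OR N9 = T OR F = T

N3 = F  N15 = F  N16 = T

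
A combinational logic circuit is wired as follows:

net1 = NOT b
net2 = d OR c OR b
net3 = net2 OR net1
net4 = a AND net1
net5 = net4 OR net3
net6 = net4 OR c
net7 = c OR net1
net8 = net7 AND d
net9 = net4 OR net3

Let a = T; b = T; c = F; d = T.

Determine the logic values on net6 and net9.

net6 = F, net9 = T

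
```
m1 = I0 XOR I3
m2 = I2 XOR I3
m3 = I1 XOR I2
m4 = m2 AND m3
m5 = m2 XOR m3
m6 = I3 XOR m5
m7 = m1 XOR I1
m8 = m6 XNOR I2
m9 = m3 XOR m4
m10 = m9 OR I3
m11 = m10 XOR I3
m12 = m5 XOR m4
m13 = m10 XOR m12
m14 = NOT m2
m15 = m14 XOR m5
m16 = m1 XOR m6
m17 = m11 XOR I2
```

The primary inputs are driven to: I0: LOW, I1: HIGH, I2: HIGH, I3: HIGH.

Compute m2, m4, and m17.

m2 = LOW, m4 = LOW, m17 = HIGH

m2 = I2 XOR I3 = HIGH XOR HIGH = LOW
m3 = I1 XOR I2 = HIGH XOR HIGH = LOW
m4 = m2 AND m3 = LOW AND LOW = LOW
m9 = m3 XOR m4 = LOW XOR LOW = LOW
m10 = m9 OR I3 = LOW OR HIGH = HIGH
m11 = m10 XOR I3 = HIGH XOR HIGH = LOW
m17 = m11 XOR I2 = LOW XOR HIGH = HIGH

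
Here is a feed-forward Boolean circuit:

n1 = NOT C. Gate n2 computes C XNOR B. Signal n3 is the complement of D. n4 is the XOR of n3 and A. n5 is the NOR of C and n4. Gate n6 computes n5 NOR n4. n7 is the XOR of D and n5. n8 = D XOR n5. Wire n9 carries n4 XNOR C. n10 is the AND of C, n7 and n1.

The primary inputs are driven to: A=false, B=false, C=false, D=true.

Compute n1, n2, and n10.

n1 = NOT C = NOT false = true
n2 = C XNOR B = false XNOR false = true
n3 = NOT D = NOT true = false
n4 = n3 XOR A = false XOR false = false
n5 = C NOR n4 = false NOR false = true
n7 = D XOR n5 = true XOR true = false
n10 = C AND n7 AND n1 = false AND false AND true = false

n1 = true; n2 = true; n10 = false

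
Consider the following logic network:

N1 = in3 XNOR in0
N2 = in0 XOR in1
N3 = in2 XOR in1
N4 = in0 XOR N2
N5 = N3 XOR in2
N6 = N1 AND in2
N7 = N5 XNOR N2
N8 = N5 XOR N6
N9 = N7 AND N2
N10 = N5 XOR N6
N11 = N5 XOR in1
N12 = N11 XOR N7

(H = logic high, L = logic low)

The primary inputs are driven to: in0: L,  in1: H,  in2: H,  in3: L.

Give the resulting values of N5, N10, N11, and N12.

N5 = H, N10 = L, N11 = L, N12 = H

N1 = in3 XNOR in0 = L XNOR L = H
N2 = in0 XOR in1 = L XOR H = H
N3 = in2 XOR in1 = H XOR H = L
N5 = N3 XOR in2 = L XOR H = H
N6 = N1 AND in2 = H AND H = H
N7 = N5 XNOR N2 = H XNOR H = H
N10 = N5 XOR N6 = H XOR H = L
N11 = N5 XOR in1 = H XOR H = L
N12 = N11 XOR N7 = L XOR H = H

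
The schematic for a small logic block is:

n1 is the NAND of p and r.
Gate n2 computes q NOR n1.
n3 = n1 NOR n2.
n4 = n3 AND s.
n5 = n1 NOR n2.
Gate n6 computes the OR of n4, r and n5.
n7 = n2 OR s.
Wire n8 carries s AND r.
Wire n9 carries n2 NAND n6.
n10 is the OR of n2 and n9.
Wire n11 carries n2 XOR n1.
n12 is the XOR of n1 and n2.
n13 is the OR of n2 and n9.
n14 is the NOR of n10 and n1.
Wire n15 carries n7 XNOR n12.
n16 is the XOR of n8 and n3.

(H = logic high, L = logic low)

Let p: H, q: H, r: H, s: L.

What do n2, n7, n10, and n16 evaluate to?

n1 = p NAND r = H NAND H = L
n2 = q NOR n1 = H NOR L = L
n3 = n1 NOR n2 = L NOR L = H
n4 = n3 AND s = H AND L = L
n5 = n1 NOR n2 = L NOR L = H
n6 = n4 OR r OR n5 = L OR H OR H = H
n7 = n2 OR s = L OR L = L
n8 = s AND r = L AND H = L
n9 = n2 NAND n6 = L NAND H = H
n10 = n2 OR n9 = L OR H = H
n16 = n8 XOR n3 = L XOR H = H

n2 = L  n7 = L  n10 = H  n16 = H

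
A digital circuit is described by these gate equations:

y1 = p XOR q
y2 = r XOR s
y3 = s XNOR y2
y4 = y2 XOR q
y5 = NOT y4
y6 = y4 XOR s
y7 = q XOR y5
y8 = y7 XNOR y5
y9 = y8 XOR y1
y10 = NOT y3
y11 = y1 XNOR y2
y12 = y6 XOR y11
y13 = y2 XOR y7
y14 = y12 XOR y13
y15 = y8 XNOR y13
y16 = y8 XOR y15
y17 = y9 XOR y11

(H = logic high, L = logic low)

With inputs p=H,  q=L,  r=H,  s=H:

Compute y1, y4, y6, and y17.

y1 = p XOR q = H XOR L = H
y2 = r XOR s = H XOR H = L
y4 = y2 XOR q = L XOR L = L
y5 = NOT y4 = NOT L = H
y6 = y4 XOR s = L XOR H = H
y7 = q XOR y5 = L XOR H = H
y8 = y7 XNOR y5 = H XNOR H = H
y9 = y8 XOR y1 = H XOR H = L
y11 = y1 XNOR y2 = H XNOR L = L
y17 = y9 XOR y11 = L XOR L = L

y1 = H  y4 = L  y6 = H  y17 = L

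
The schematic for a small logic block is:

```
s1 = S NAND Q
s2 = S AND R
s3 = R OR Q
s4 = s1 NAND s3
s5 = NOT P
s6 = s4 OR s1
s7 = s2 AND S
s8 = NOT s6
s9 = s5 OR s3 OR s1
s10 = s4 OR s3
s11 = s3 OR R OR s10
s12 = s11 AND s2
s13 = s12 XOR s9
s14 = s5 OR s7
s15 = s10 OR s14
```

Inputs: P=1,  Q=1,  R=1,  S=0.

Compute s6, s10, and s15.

s6 = 1; s10 = 1; s15 = 1

s1 = S NAND Q = 0 NAND 1 = 1
s2 = S AND R = 0 AND 1 = 0
s3 = R OR Q = 1 OR 1 = 1
s4 = s1 NAND s3 = 1 NAND 1 = 0
s5 = NOT P = NOT 1 = 0
s6 = s4 OR s1 = 0 OR 1 = 1
s7 = s2 AND S = 0 AND 0 = 0
s10 = s4 OR s3 = 0 OR 1 = 1
s14 = s5 OR s7 = 0 OR 0 = 0
s15 = s10 OR s14 = 1 OR 0 = 1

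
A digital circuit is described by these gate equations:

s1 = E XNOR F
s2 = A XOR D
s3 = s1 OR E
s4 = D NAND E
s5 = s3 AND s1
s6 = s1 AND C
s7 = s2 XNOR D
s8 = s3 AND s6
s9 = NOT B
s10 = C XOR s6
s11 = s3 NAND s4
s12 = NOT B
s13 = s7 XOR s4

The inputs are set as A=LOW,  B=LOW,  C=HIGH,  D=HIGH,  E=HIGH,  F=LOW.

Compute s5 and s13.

s5 = LOW, s13 = HIGH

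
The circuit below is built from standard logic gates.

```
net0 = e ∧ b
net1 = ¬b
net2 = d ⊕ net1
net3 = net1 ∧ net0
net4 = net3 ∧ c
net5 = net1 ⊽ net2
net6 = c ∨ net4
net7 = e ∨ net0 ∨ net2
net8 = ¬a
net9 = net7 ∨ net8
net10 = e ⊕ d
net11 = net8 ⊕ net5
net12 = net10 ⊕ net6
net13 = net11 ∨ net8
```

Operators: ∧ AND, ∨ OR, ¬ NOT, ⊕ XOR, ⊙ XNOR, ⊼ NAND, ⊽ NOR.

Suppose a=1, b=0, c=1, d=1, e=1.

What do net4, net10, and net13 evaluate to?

net0 = e AND b = 1 AND 0 = 0
net1 = NOT b = NOT 0 = 1
net2 = d XOR net1 = 1 XOR 1 = 0
net3 = net1 AND net0 = 1 AND 0 = 0
net4 = net3 AND c = 0 AND 1 = 0
net5 = net1 NOR net2 = 1 NOR 0 = 0
net8 = NOT a = NOT 1 = 0
net10 = e XOR d = 1 XOR 1 = 0
net11 = net8 XOR net5 = 0 XOR 0 = 0
net13 = net11 OR net8 = 0 OR 0 = 0

net4 = 0; net10 = 0; net13 = 0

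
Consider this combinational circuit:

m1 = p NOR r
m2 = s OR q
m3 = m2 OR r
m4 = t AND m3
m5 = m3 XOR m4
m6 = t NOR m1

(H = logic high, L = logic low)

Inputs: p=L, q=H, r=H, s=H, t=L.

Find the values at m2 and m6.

m1 = p NOR r = L NOR H = L
m2 = s OR q = H OR H = H
m6 = t NOR m1 = L NOR L = H

m2 = H, m6 = H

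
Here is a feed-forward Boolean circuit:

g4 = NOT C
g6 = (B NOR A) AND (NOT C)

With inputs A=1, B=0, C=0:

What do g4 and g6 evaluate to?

g4 = 1, g6 = 0

g4 = NOT 0 = 1
g6 = (0 NOR 1) AND (NOT 0) = 0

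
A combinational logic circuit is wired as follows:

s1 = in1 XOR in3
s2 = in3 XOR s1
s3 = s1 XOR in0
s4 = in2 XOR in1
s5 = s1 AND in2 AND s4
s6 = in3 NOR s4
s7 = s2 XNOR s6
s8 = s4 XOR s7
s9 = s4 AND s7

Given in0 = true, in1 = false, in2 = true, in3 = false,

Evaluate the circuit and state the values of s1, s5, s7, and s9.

s1 = false, s5 = false, s7 = true, s9 = true

s1 = in1 XOR in3 = false XOR false = false
s2 = in3 XOR s1 = false XOR false = false
s4 = in2 XOR in1 = true XOR false = true
s5 = s1 AND in2 AND s4 = false AND true AND true = false
s6 = in3 NOR s4 = false NOR true = false
s7 = s2 XNOR s6 = false XNOR false = true
s9 = s4 AND s7 = true AND true = true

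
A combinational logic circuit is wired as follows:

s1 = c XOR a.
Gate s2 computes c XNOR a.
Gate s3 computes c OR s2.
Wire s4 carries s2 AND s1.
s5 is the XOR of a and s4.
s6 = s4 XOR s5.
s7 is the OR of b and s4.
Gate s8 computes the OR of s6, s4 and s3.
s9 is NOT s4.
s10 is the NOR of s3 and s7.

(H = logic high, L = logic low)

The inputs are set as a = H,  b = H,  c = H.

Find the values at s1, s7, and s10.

s1 = L; s7 = H; s10 = L

s1 = c XOR a = H XOR H = L
s2 = c XNOR a = H XNOR H = H
s3 = c OR s2 = H OR H = H
s4 = s2 AND s1 = H AND L = L
s7 = b OR s4 = H OR L = H
s10 = s3 NOR s7 = H NOR H = L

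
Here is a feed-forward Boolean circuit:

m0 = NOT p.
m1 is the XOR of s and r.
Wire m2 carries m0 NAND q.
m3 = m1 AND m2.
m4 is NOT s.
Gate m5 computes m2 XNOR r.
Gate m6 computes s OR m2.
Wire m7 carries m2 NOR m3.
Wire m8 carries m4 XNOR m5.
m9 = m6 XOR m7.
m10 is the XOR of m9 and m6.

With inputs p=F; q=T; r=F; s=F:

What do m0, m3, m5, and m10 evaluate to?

m0 = T; m3 = F; m5 = T; m10 = T

m0 = NOT p = NOT F = T
m1 = s XOR r = F XOR F = F
m2 = m0 NAND q = T NAND T = F
m3 = m1 AND m2 = F AND F = F
m5 = m2 XNOR r = F XNOR F = T
m6 = s OR m2 = F OR F = F
m7 = m2 NOR m3 = F NOR F = T
m9 = m6 XOR m7 = F XOR T = T
m10 = m9 XOR m6 = T XOR F = T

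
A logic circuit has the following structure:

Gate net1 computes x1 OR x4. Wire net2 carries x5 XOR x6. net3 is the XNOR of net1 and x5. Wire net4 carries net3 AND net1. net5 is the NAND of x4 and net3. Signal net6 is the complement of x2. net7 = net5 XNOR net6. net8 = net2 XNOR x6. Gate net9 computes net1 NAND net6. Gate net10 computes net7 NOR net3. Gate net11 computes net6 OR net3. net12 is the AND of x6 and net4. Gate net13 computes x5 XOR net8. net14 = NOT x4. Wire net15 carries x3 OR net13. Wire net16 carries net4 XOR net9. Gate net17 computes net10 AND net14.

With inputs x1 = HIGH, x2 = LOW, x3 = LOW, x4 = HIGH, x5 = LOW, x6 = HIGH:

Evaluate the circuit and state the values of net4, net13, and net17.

net4 = LOW  net13 = HIGH  net17 = LOW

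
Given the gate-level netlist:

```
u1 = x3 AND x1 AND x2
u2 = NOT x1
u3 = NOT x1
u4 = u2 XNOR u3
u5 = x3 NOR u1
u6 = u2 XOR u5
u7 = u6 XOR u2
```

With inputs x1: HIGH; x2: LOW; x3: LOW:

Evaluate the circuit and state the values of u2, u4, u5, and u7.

u1 = x3 AND x1 AND x2 = LOW AND HIGH AND LOW = LOW
u2 = NOT x1 = NOT HIGH = LOW
u3 = NOT x1 = NOT HIGH = LOW
u4 = u2 XNOR u3 = LOW XNOR LOW = HIGH
u5 = x3 NOR u1 = LOW NOR LOW = HIGH
u6 = u2 XOR u5 = LOW XOR HIGH = HIGH
u7 = u6 XOR u2 = HIGH XOR LOW = HIGH

u2 = LOW, u4 = HIGH, u5 = HIGH, u7 = HIGH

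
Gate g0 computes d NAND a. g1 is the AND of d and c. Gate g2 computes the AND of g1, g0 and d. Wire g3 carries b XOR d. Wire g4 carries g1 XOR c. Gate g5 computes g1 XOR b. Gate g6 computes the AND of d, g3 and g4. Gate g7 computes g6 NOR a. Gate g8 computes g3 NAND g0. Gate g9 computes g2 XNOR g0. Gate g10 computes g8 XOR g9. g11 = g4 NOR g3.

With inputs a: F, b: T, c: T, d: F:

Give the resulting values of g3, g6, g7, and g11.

g3 = T, g6 = F, g7 = T, g11 = F

g1 = d AND c = F AND T = F
g3 = b XOR d = T XOR F = T
g4 = g1 XOR c = F XOR T = T
g6 = d AND g3 AND g4 = F AND T AND T = F
g7 = g6 NOR a = F NOR F = T
g11 = g4 NOR g3 = T NOR T = F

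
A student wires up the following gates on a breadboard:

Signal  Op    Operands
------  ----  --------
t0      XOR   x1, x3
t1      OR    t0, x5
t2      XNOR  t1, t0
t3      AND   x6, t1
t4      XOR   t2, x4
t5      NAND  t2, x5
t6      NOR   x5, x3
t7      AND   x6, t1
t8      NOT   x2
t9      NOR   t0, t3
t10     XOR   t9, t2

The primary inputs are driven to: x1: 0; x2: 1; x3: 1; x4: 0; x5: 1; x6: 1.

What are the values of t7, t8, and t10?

t0 = x1 XOR x3 = 0 XOR 1 = 1
t1 = t0 OR x5 = 1 OR 1 = 1
t2 = t1 XNOR t0 = 1 XNOR 1 = 1
t3 = x6 AND t1 = 1 AND 1 = 1
t7 = x6 AND t1 = 1 AND 1 = 1
t8 = NOT x2 = NOT 1 = 0
t9 = t0 NOR t3 = 1 NOR 1 = 0
t10 = t9 XOR t2 = 0 XOR 1 = 1

t7 = 1  t8 = 0  t10 = 1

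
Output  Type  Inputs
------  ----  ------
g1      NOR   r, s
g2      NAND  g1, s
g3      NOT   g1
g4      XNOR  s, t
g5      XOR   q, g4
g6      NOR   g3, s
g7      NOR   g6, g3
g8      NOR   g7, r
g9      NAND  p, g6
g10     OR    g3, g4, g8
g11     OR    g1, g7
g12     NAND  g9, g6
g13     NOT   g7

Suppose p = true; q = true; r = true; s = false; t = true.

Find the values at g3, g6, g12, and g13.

g3 = true  g6 = false  g12 = true  g13 = true

g1 = r NOR s = true NOR false = false
g3 = NOT g1 = NOT false = true
g6 = g3 NOR s = true NOR false = false
g7 = g6 NOR g3 = false NOR true = false
g9 = p NAND g6 = true NAND false = true
g12 = g9 NAND g6 = true NAND false = true
g13 = NOT g7 = NOT false = true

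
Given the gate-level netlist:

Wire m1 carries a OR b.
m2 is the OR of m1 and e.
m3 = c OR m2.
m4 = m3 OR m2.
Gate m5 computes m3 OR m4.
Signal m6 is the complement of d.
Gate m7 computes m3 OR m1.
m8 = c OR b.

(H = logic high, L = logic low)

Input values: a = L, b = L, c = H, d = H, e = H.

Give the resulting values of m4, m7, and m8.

m1 = a OR b = L OR L = L
m2 = m1 OR e = L OR H = H
m3 = c OR m2 = H OR H = H
m4 = m3 OR m2 = H OR H = H
m7 = m3 OR m1 = H OR L = H
m8 = c OR b = H OR L = H

m4 = H  m7 = H  m8 = H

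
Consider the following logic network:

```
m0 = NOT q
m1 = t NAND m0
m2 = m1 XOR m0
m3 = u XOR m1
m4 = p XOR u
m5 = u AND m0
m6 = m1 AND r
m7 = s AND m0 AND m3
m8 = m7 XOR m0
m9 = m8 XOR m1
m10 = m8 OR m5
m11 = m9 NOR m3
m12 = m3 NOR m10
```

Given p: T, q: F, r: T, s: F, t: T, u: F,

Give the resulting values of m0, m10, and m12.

m0 = T, m10 = T, m12 = F

m0 = NOT q = NOT F = T
m1 = t NAND m0 = T NAND T = F
m3 = u XOR m1 = F XOR F = F
m5 = u AND m0 = F AND T = F
m7 = s AND m0 AND m3 = F AND T AND F = F
m8 = m7 XOR m0 = F XOR T = T
m10 = m8 OR m5 = T OR F = T
m12 = m3 NOR m10 = F NOR T = F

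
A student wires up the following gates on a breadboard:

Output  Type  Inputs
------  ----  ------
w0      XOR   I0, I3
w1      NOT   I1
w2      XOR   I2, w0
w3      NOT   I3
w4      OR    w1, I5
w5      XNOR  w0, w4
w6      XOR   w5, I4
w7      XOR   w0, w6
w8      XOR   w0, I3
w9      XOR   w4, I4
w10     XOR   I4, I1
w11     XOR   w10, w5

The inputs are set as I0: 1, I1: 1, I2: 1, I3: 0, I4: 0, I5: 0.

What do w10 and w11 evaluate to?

w10 = 1, w11 = 1

w0 = I0 XOR I3 = 1 XOR 0 = 1
w1 = NOT I1 = NOT 1 = 0
w4 = w1 OR I5 = 0 OR 0 = 0
w5 = w0 XNOR w4 = 1 XNOR 0 = 0
w10 = I4 XOR I1 = 0 XOR 1 = 1
w11 = w10 XOR w5 = 1 XOR 0 = 1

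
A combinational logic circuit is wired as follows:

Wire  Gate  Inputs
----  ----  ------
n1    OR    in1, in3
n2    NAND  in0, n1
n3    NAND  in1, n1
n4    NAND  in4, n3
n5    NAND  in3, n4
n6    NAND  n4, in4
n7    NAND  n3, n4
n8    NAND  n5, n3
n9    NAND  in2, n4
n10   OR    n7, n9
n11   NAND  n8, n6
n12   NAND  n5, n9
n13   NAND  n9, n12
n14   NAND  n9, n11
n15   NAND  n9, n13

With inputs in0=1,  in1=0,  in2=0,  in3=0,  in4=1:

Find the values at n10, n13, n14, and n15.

n1 = in1 OR in3 = 0 OR 0 = 0
n3 = in1 NAND n1 = 0 NAND 0 = 1
n4 = in4 NAND n3 = 1 NAND 1 = 0
n5 = in3 NAND n4 = 0 NAND 0 = 1
n6 = n4 NAND in4 = 0 NAND 1 = 1
n7 = n3 NAND n4 = 1 NAND 0 = 1
n8 = n5 NAND n3 = 1 NAND 1 = 0
n9 = in2 NAND n4 = 0 NAND 0 = 1
n10 = n7 OR n9 = 1 OR 1 = 1
n11 = n8 NAND n6 = 0 NAND 1 = 1
n12 = n5 NAND n9 = 1 NAND 1 = 0
n13 = n9 NAND n12 = 1 NAND 0 = 1
n14 = n9 NAND n11 = 1 NAND 1 = 0
n15 = n9 NAND n13 = 1 NAND 1 = 0

n10 = 1; n13 = 1; n14 = 0; n15 = 0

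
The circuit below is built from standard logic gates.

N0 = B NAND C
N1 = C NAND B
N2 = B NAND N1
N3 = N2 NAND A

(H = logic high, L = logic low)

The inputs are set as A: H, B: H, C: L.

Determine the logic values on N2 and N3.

N2 = L; N3 = H

N1 = C NAND B = L NAND H = H
N2 = B NAND N1 = H NAND H = L
N3 = N2 NAND A = L NAND H = H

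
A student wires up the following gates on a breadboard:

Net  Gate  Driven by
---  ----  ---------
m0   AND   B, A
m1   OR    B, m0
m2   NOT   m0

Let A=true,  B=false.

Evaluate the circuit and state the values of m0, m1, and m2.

m0 = false  m1 = false  m2 = true

m0 = B AND A = false AND true = false
m1 = B OR m0 = false OR false = false
m2 = NOT m0 = NOT false = true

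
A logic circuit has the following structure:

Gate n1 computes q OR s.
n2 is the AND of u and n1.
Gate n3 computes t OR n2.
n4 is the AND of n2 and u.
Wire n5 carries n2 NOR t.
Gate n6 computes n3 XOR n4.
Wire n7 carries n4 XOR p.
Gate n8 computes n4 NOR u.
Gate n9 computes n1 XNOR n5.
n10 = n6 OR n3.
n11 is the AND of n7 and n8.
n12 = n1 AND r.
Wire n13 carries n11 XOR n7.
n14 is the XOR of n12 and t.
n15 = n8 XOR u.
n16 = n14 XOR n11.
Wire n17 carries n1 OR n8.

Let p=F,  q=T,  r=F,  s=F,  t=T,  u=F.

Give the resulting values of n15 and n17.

n15 = T, n17 = T

n1 = q OR s = T OR F = T
n2 = u AND n1 = F AND T = F
n4 = n2 AND u = F AND F = F
n8 = n4 NOR u = F NOR F = T
n15 = n8 XOR u = T XOR F = T
n17 = n1 OR n8 = T OR T = T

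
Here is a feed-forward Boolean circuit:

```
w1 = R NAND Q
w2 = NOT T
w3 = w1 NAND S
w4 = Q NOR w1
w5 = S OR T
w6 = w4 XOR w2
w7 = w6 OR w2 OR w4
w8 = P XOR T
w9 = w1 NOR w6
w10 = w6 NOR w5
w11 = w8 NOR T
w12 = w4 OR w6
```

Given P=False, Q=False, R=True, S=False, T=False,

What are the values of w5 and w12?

w1 = R NAND Q = True NAND False = True
w2 = NOT T = NOT False = True
w4 = Q NOR w1 = False NOR True = False
w5 = S OR T = False OR False = False
w6 = w4 XOR w2 = False XOR True = True
w12 = w4 OR w6 = False OR True = True

w5 = False, w12 = True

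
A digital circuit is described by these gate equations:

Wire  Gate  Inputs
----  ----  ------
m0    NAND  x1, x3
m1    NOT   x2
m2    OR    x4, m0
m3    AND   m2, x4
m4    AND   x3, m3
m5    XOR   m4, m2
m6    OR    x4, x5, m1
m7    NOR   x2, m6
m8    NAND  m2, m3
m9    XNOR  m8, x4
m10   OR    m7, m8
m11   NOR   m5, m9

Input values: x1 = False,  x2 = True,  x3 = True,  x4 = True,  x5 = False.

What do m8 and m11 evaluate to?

m8 = False, m11 = True

m0 = x1 NAND x3 = False NAND True = True
m2 = x4 OR m0 = True OR True = True
m3 = m2 AND x4 = True AND True = True
m4 = x3 AND m3 = True AND True = True
m5 = m4 XOR m2 = True XOR True = False
m8 = m2 NAND m3 = True NAND True = False
m9 = m8 XNOR x4 = False XNOR True = False
m11 = m5 NOR m9 = False NOR False = True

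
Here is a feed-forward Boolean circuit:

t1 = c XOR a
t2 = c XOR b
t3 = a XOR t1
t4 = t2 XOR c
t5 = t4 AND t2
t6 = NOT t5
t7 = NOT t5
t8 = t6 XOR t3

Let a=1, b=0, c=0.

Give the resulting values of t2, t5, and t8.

t2 = 0, t5 = 0, t8 = 1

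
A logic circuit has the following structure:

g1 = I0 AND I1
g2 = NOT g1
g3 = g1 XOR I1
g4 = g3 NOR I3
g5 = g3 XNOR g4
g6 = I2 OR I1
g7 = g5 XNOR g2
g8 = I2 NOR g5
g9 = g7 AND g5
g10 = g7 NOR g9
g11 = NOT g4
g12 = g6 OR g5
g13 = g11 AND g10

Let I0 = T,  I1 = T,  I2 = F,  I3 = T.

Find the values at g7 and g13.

g1 = I0 AND I1 = T AND T = T
g2 = NOT g1 = NOT T = F
g3 = g1 XOR I1 = T XOR T = F
g4 = g3 NOR I3 = F NOR T = F
g5 = g3 XNOR g4 = F XNOR F = T
g7 = g5 XNOR g2 = T XNOR F = F
g9 = g7 AND g5 = F AND T = F
g10 = g7 NOR g9 = F NOR F = T
g11 = NOT g4 = NOT F = T
g13 = g11 AND g10 = T AND T = T

g7 = F, g13 = T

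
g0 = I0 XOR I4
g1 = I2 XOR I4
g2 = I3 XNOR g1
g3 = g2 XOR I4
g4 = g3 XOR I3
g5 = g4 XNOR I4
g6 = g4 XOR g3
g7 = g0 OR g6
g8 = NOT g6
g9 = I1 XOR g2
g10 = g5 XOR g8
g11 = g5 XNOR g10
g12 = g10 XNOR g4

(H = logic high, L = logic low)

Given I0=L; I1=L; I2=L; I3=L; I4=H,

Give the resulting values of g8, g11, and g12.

g1 = I2 XOR I4 = L XOR H = H
g2 = I3 XNOR g1 = L XNOR H = L
g3 = g2 XOR I4 = L XOR H = H
g4 = g3 XOR I3 = H XOR L = H
g5 = g4 XNOR I4 = H XNOR H = H
g6 = g4 XOR g3 = H XOR H = L
g8 = NOT g6 = NOT L = H
g10 = g5 XOR g8 = H XOR H = L
g11 = g5 XNOR g10 = H XNOR L = L
g12 = g10 XNOR g4 = L XNOR H = L

g8 = H  g11 = L  g12 = L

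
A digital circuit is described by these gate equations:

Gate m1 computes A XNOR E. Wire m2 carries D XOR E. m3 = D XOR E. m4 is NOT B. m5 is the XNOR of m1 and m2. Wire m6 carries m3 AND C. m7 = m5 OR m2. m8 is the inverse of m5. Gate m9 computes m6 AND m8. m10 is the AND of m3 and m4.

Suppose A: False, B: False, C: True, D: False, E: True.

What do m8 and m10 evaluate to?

m1 = A XNOR E = False XNOR True = False
m2 = D XOR E = False XOR True = True
m3 = D XOR E = False XOR True = True
m4 = NOT B = NOT False = True
m5 = m1 XNOR m2 = False XNOR True = False
m8 = NOT m5 = NOT False = True
m10 = m3 AND m4 = True AND True = True

m8 = True; m10 = True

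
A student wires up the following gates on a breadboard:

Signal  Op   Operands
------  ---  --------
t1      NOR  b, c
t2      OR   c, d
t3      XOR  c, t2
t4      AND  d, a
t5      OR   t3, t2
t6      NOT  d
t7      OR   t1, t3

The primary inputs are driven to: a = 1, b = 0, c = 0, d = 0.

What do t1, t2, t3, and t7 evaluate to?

t1 = 1  t2 = 0  t3 = 0  t7 = 1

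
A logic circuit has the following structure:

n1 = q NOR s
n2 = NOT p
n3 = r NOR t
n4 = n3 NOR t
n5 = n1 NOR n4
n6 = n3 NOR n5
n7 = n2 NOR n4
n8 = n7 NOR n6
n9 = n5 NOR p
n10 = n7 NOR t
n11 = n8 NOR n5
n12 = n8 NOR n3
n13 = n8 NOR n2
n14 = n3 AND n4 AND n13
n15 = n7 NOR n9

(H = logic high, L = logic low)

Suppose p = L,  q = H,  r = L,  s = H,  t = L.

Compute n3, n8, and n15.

n3 = H; n8 = H; n15 = H

n1 = q NOR s = H NOR H = L
n2 = NOT p = NOT L = H
n3 = r NOR t = L NOR L = H
n4 = n3 NOR t = H NOR L = L
n5 = n1 NOR n4 = L NOR L = H
n6 = n3 NOR n5 = H NOR H = L
n7 = n2 NOR n4 = H NOR L = L
n8 = n7 NOR n6 = L NOR L = H
n9 = n5 NOR p = H NOR L = L
n15 = n7 NOR n9 = L NOR L = H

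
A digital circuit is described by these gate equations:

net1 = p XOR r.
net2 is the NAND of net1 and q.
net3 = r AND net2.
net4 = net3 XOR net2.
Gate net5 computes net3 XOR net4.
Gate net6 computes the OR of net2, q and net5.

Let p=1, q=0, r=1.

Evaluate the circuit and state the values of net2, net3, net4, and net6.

net2 = 1, net3 = 1, net4 = 0, net6 = 1

net1 = p XOR r = 1 XOR 1 = 0
net2 = net1 NAND q = 0 NAND 0 = 1
net3 = r AND net2 = 1 AND 1 = 1
net4 = net3 XOR net2 = 1 XOR 1 = 0
net5 = net3 XOR net4 = 1 XOR 0 = 1
net6 = net2 OR q OR net5 = 1 OR 0 OR 1 = 1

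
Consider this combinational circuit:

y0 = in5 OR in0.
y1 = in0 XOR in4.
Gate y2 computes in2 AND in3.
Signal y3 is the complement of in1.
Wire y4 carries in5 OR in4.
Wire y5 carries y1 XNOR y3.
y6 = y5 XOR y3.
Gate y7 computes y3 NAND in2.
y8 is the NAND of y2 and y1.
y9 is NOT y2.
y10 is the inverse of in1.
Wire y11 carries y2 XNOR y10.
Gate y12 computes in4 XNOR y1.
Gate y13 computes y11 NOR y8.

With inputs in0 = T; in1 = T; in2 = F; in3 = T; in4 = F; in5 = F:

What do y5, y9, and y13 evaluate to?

y1 = in0 XOR in4 = T XOR F = T
y2 = in2 AND in3 = F AND T = F
y3 = NOT in1 = NOT T = F
y5 = y1 XNOR y3 = T XNOR F = F
y8 = y2 NAND y1 = F NAND T = T
y9 = NOT y2 = NOT F = T
y10 = NOT in1 = NOT T = F
y11 = y2 XNOR y10 = F XNOR F = T
y13 = y11 NOR y8 = T NOR T = F

y5 = F; y9 = T; y13 = F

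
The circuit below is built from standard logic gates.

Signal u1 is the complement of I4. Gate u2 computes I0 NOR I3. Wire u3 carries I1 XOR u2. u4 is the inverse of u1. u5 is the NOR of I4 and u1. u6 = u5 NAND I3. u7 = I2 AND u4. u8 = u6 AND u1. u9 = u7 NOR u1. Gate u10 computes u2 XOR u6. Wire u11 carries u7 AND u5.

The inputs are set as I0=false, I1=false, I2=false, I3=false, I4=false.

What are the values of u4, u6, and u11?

u1 = NOT I4 = NOT false = true
u4 = NOT u1 = NOT true = false
u5 = I4 NOR u1 = false NOR true = false
u6 = u5 NAND I3 = false NAND false = true
u7 = I2 AND u4 = false AND false = false
u11 = u7 AND u5 = false AND false = false

u4 = false; u6 = true; u11 = false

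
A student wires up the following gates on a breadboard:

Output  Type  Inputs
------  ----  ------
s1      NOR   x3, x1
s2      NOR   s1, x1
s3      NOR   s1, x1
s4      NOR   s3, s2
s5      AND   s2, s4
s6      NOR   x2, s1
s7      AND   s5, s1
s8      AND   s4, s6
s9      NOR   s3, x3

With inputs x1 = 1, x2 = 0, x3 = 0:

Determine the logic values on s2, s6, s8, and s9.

s1 = x3 NOR x1 = 0 NOR 1 = 0
s2 = s1 NOR x1 = 0 NOR 1 = 0
s3 = s1 NOR x1 = 0 NOR 1 = 0
s4 = s3 NOR s2 = 0 NOR 0 = 1
s6 = x2 NOR s1 = 0 NOR 0 = 1
s8 = s4 AND s6 = 1 AND 1 = 1
s9 = s3 NOR x3 = 0 NOR 0 = 1

s2 = 0, s6 = 1, s8 = 1, s9 = 1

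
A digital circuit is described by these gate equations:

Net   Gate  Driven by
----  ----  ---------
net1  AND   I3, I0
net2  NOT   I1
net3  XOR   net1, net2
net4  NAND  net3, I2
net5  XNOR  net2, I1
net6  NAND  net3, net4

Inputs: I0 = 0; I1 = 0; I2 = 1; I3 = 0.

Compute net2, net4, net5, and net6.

net2 = 1, net4 = 0, net5 = 0, net6 = 1

net1 = I3 AND I0 = 0 AND 0 = 0
net2 = NOT I1 = NOT 0 = 1
net3 = net1 XOR net2 = 0 XOR 1 = 1
net4 = net3 NAND I2 = 1 NAND 1 = 0
net5 = net2 XNOR I1 = 1 XNOR 0 = 0
net6 = net3 NAND net4 = 1 NAND 0 = 1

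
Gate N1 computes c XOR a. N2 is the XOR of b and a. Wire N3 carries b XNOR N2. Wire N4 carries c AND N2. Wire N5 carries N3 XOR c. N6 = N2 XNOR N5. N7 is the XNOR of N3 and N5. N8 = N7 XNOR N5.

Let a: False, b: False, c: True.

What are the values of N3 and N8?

N3 = True, N8 = True

N2 = b XOR a = False XOR False = False
N3 = b XNOR N2 = False XNOR False = True
N5 = N3 XOR c = True XOR True = False
N7 = N3 XNOR N5 = True XNOR False = False
N8 = N7 XNOR N5 = False XNOR False = True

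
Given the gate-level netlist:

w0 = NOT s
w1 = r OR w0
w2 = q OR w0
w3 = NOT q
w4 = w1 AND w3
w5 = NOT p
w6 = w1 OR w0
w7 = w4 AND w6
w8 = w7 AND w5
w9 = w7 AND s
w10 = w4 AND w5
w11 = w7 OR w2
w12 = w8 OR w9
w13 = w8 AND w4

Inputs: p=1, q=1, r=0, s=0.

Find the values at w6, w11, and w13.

w6 = 1, w11 = 1, w13 = 0

w0 = NOT s = NOT 0 = 1
w1 = r OR w0 = 0 OR 1 = 1
w2 = q OR w0 = 1 OR 1 = 1
w3 = NOT q = NOT 1 = 0
w4 = w1 AND w3 = 1 AND 0 = 0
w5 = NOT p = NOT 1 = 0
w6 = w1 OR w0 = 1 OR 1 = 1
w7 = w4 AND w6 = 0 AND 1 = 0
w8 = w7 AND w5 = 0 AND 0 = 0
w11 = w7 OR w2 = 0 OR 1 = 1
w13 = w8 AND w4 = 0 AND 0 = 0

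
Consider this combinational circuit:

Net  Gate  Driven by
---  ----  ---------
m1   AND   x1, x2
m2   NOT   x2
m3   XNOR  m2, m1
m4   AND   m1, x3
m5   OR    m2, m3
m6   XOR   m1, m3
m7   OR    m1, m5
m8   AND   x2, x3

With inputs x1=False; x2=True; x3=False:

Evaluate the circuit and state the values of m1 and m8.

m1 = False; m8 = False

m1 = x1 AND x2 = False AND True = False
m8 = x2 AND x3 = True AND False = False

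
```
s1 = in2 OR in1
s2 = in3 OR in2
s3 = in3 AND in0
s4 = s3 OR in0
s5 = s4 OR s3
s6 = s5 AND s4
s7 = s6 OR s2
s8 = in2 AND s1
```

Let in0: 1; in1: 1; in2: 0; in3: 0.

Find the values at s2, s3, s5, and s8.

s2 = 0; s3 = 0; s5 = 1; s8 = 0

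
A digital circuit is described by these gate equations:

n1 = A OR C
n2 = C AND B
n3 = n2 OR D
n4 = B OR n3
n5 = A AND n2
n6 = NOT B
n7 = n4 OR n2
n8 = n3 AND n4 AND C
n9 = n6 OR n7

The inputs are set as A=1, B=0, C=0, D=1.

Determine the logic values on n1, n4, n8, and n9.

n1 = 1, n4 = 1, n8 = 0, n9 = 1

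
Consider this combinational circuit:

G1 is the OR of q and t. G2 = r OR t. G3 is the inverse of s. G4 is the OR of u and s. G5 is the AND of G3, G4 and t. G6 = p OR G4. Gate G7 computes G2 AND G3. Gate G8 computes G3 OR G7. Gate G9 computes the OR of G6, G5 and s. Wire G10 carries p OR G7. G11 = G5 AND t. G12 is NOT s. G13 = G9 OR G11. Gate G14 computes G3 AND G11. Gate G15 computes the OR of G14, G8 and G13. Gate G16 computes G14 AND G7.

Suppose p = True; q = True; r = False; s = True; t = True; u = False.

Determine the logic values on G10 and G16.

G2 = r OR t = False OR True = True
G3 = NOT s = NOT True = False
G4 = u OR s = False OR True = True
G5 = G3 AND G4 AND t = False AND True AND True = False
G7 = G2 AND G3 = True AND False = False
G10 = p OR G7 = True OR False = True
G11 = G5 AND t = False AND True = False
G14 = G3 AND G11 = False AND False = False
G16 = G14 AND G7 = False AND False = False

G10 = True, G16 = False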